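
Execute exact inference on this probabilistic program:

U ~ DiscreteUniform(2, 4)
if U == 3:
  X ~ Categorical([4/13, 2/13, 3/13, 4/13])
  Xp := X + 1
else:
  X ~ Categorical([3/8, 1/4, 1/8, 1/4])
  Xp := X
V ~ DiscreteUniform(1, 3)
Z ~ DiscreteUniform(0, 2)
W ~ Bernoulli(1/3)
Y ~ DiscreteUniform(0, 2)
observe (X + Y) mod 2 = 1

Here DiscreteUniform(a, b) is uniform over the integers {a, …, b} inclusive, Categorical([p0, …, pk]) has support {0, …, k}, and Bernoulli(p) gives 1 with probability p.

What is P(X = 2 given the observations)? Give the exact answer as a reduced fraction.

Enumerate traces; 324 have nonzero weight after conditioning:
  (U=2, X=0, V=1, Z=0, W=0, Y=1) weight 1/324
  (U=2, X=0, V=1, Z=0, W=1, Y=1) weight 1/648
  (U=2, X=0, V=1, Z=1, W=0, Y=1) weight 1/324
  (U=2, X=0, V=1, Z=1, W=1, Y=1) weight 1/648
  (U=2, X=0, V=1, Z=2, W=0, Y=1) weight 1/324
  (U=2, X=0, V=1, Z=2, W=1, Y=1) weight 1/648
  (U=2, X=0, V=2, Z=0, W=0, Y=1) weight 1/324
  (U=2, X=0, V=2, Z=0, W=1, Y=1) weight 1/648
  (U=2, X=1, V=1, Z=0, W=0, Y=0) weight 1/486
  (U=2, X=2, V=1, Z=0, W=0, Y=1) weight 1/972
  … 314 more
Group by X:
  weight(X=0) = 55/468
  weight(X=1) = 17/117
  weight(X=2) = 25/468
  weight(X=3) = 7/39
Total weight = 55/468 + 17/117 + 25/468 + 7/39 = 58/117
P(X=0 | obs) = 55/468 / 58/117 = 55/232
P(X=1 | obs) = 17/117 / 58/117 = 17/58
P(X=2 | obs) = 25/468 / 58/117 = 25/232
P(X=3 | obs) = 7/39 / 58/117 = 21/58

P(X = 2 | obs) = 25/232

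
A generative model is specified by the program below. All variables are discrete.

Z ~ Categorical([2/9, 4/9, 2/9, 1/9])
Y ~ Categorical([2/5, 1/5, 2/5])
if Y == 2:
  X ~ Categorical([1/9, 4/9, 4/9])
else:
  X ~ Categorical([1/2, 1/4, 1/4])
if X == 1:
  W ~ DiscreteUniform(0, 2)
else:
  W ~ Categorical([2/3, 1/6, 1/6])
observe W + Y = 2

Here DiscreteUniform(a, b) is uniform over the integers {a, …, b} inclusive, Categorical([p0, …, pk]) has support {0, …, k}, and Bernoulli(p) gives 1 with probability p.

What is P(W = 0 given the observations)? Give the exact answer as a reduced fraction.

Enumerate traces; 36 have nonzero weight after conditioning:
  (Z=0, Y=0, X=0, W=2) weight 1/135
  (Z=0, Y=0, X=1, W=2) weight 1/135
  (Z=0, Y=0, X=2, W=2) weight 1/270
  (Z=0, Y=1, X=0, W=1) weight 1/270
  (Z=0, Y=1, X=1, W=1) weight 1/270
  (Z=0, Y=1, X=2, W=1) weight 1/540
  (Z=0, Y=2, X=0, W=0) weight 8/1215
  (Z=0, Y=2, X=1, W=0) weight 16/1215
  … 28 more
Group by W:
  weight(W=0) = 28/135
  weight(W=1) = 1/24
  weight(W=2) = 1/12
Total weight = 28/135 + 1/24 + 1/12 = 359/1080
P(W=0 | obs) = 28/135 / 359/1080 = 224/359
P(W=1 | obs) = 1/24 / 359/1080 = 45/359
P(W=2 | obs) = 1/12 / 359/1080 = 90/359

P(W = 0 | obs) = 224/359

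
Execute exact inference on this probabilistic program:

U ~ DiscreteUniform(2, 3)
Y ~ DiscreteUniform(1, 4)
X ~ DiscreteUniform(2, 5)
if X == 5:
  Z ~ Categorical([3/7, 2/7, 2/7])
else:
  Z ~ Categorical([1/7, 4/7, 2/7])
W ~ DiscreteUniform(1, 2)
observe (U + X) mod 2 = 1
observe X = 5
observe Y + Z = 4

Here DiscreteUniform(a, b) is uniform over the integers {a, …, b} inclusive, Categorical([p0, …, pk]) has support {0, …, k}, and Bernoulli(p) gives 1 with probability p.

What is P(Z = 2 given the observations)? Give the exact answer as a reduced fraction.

Enumerate traces; 6 have nonzero weight after conditioning:
  (U=2, Y=2, X=5, Z=2, W=1) weight 1/224
  (U=2, Y=2, X=5, Z=2, W=2) weight 1/224
  (U=2, Y=3, X=5, Z=1, W=1) weight 1/224
  (U=2, Y=3, X=5, Z=1, W=2) weight 1/224
  (U=2, Y=4, X=5, Z=0, W=1) weight 3/448
  (U=2, Y=4, X=5, Z=0, W=2) weight 3/448
Group by Z:
  weight(Z=0) = 3/224
  weight(Z=1) = 1/112
  weight(Z=2) = 1/112
Total weight = 3/224 + 1/112 + 1/112 = 1/32
P(Z=0 | obs) = 3/224 / 1/32 = 3/7
P(Z=1 | obs) = 1/112 / 1/32 = 2/7
P(Z=2 | obs) = 1/112 / 1/32 = 2/7

P(Z = 2 | obs) = 2/7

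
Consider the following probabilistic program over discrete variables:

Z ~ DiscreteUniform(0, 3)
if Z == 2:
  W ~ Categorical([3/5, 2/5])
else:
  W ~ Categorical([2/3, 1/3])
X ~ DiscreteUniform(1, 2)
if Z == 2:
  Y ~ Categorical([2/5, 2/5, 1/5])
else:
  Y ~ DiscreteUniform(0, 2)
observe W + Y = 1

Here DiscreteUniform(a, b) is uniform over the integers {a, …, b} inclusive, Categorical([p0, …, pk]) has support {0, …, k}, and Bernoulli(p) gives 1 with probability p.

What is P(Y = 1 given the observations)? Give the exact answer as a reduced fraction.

Enumerate traces; 16 have nonzero weight after conditioning:
  (Z=0, W=0, X=1, Y=1) weight 1/36
  (Z=0, W=0, X=2, Y=1) weight 1/36
  (Z=0, W=1, X=1, Y=0) weight 1/72
  (Z=0, W=1, X=2, Y=0) weight 1/72
  (Z=1, W=0, X=1, Y=1) weight 1/36
  (Z=1, W=0, X=2, Y=1) weight 1/36
  (Z=1, W=1, X=1, Y=0) weight 1/72
  (Z=1, W=1, X=2, Y=0) weight 1/72
  … 8 more
Group by Y:
  weight(Y=0) = 37/300
  weight(Y=1) = 17/75
Total weight = 37/300 + 17/75 = 7/20
P(Y=0 | obs) = 37/300 / 7/20 = 37/105
P(Y=1 | obs) = 17/75 / 7/20 = 68/105

P(Y = 1 | obs) = 68/105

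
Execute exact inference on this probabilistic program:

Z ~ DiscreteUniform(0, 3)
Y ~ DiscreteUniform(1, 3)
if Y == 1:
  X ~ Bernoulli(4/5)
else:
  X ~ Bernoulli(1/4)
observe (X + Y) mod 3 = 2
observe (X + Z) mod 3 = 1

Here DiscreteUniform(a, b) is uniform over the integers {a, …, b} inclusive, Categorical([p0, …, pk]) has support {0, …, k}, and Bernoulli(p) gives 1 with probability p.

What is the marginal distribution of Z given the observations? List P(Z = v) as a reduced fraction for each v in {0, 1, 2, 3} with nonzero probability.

P(Z=0) = 16/47, P(Z=1) = 15/47, P(Z=3) = 16/47

Enumerate traces; 3 have nonzero weight after conditioning:
  (Z=0, Y=1, X=1) weight 1/15
  (Z=1, Y=2, X=0) weight 1/16
  (Z=3, Y=1, X=1) weight 1/15
Group by Z:
  weight(Z=0) = 1/15
  weight(Z=1) = 1/16
  weight(Z=3) = 1/15
Total weight = 1/15 + 1/16 + 1/15 = 47/240
P(Z=0 | obs) = 1/15 / 47/240 = 16/47
P(Z=1 | obs) = 1/16 / 47/240 = 15/47
P(Z=3 | obs) = 1/15 / 47/240 = 16/47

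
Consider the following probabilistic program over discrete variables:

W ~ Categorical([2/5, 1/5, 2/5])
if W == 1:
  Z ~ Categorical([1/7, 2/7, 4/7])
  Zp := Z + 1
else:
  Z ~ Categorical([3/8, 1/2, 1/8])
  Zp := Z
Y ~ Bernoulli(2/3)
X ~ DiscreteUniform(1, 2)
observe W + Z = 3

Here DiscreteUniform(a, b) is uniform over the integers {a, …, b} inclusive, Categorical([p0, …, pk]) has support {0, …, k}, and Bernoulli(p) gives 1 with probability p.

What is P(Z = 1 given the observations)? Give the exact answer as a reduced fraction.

P(Z = 1 | obs) = 7/11

Enumerate traces; 8 have nonzero weight after conditioning:
  (W=1, Z=2, Y=0, X=1) weight 2/105
  (W=1, Z=2, Y=0, X=2) weight 2/105
  (W=1, Z=2, Y=1, X=1) weight 4/105
  (W=1, Z=2, Y=1, X=2) weight 4/105
  (W=2, Z=1, Y=0, X=1) weight 1/30
  (W=2, Z=1, Y=0, X=2) weight 1/30
  (W=2, Z=1, Y=1, X=1) weight 1/15
  (W=2, Z=1, Y=1, X=2) weight 1/15
Group by Z:
  weight(Z=1) = 1/5
  weight(Z=2) = 4/35
Total weight = 1/5 + 4/35 = 11/35
P(Z=1 | obs) = 1/5 / 11/35 = 7/11
P(Z=2 | obs) = 4/35 / 11/35 = 4/11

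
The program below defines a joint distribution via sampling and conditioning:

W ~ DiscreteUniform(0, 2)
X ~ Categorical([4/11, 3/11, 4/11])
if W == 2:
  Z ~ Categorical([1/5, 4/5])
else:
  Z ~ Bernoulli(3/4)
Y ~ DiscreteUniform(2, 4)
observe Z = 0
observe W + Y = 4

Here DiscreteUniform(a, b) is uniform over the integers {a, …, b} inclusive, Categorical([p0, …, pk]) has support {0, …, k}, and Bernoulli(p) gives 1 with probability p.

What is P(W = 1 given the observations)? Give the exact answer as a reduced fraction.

P(W = 1 | obs) = 5/14

Enumerate traces; 9 have nonzero weight after conditioning:
  (W=0, X=0, Z=0, Y=4) weight 1/99
  (W=0, X=1, Z=0, Y=4) weight 1/132
  (W=0, X=2, Z=0, Y=4) weight 1/99
  (W=1, X=0, Z=0, Y=3) weight 1/99
  (W=1, X=1, Z=0, Y=3) weight 1/132
  (W=1, X=2, Z=0, Y=3) weight 1/99
  (W=2, X=0, Z=0, Y=2) weight 4/495
  (W=2, X=1, Z=0, Y=2) weight 1/165
  … 1 more
Group by W:
  weight(W=0) = 1/36
  weight(W=1) = 1/36
  weight(W=2) = 1/45
Total weight = 1/36 + 1/36 + 1/45 = 7/90
P(W=0 | obs) = 1/36 / 7/90 = 5/14
P(W=1 | obs) = 1/36 / 7/90 = 5/14
P(W=2 | obs) = 1/45 / 7/90 = 2/7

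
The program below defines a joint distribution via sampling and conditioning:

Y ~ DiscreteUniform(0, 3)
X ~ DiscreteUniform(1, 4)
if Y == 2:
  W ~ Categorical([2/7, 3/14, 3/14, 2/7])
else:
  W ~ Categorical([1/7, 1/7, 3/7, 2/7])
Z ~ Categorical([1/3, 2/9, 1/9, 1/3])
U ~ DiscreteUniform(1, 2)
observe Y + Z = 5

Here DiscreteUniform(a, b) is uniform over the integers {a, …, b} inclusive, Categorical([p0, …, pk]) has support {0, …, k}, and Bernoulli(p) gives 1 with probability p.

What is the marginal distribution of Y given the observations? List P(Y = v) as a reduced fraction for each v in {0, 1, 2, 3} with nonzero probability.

Enumerate traces; 64 have nonzero weight after conditioning:
  (Y=2, X=1, W=0, Z=3, U=1) weight 1/336
  (Y=2, X=1, W=0, Z=3, U=2) weight 1/336
  (Y=2, X=1, W=1, Z=3, U=1) weight 1/448
  (Y=2, X=1, W=1, Z=3, U=2) weight 1/448
  (Y=2, X=1, W=2, Z=3, U=1) weight 1/448
  (Y=2, X=1, W=2, Z=3, U=2) weight 1/448
  (Y=2, X=1, W=3, Z=3, U=1) weight 1/336
  (Y=2, X=1, W=3, Z=3, U=2) weight 1/336
  (Y=3, X=1, W=0, Z=2, U=1) weight 1/2016
  … 55 more
Group by Y:
  weight(Y=2) = 1/12
  weight(Y=3) = 1/36
Total weight = 1/12 + 1/36 = 1/9
P(Y=2 | obs) = 1/12 / 1/9 = 3/4
P(Y=3 | obs) = 1/36 / 1/9 = 1/4

P(Y=2) = 3/4, P(Y=3) = 1/4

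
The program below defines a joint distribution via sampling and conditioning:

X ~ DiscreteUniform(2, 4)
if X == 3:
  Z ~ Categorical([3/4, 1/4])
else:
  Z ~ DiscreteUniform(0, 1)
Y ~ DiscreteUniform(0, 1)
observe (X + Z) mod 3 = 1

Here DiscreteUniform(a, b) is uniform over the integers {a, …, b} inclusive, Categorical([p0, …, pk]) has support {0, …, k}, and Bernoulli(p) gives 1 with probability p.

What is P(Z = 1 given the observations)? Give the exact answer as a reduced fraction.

Enumerate traces; 4 have nonzero weight after conditioning:
  (X=3, Z=1, Y=0) weight 1/24
  (X=3, Z=1, Y=1) weight 1/24
  (X=4, Z=0, Y=0) weight 1/12
  (X=4, Z=0, Y=1) weight 1/12
Group by Z:
  weight(Z=0) = 1/6
  weight(Z=1) = 1/12
Total weight = 1/6 + 1/12 = 1/4
P(Z=0 | obs) = 1/6 / 1/4 = 2/3
P(Z=1 | obs) = 1/12 / 1/4 = 1/3

P(Z = 1 | obs) = 1/3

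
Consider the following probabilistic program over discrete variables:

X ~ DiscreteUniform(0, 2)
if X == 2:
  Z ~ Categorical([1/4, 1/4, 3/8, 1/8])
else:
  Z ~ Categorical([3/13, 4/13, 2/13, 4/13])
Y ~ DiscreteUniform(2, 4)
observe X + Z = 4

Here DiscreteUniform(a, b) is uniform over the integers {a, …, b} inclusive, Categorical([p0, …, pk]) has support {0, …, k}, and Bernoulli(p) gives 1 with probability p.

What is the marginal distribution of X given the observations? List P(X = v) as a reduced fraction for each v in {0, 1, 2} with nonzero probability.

Enumerate traces; 6 have nonzero weight after conditioning:
  (X=1, Z=3, Y=2) weight 4/117
  (X=1, Z=3, Y=3) weight 4/117
  (X=1, Z=3, Y=4) weight 4/117
  (X=2, Z=2, Y=2) weight 1/24
  (X=2, Z=2, Y=3) weight 1/24
  (X=2, Z=2, Y=4) weight 1/24
Group by X:
  weight(X=1) = 4/39
  weight(X=2) = 1/8
Total weight = 4/39 + 1/8 = 71/312
P(X=1 | obs) = 4/39 / 71/312 = 32/71
P(X=2 | obs) = 1/8 / 71/312 = 39/71

P(X=1) = 32/71, P(X=2) = 39/71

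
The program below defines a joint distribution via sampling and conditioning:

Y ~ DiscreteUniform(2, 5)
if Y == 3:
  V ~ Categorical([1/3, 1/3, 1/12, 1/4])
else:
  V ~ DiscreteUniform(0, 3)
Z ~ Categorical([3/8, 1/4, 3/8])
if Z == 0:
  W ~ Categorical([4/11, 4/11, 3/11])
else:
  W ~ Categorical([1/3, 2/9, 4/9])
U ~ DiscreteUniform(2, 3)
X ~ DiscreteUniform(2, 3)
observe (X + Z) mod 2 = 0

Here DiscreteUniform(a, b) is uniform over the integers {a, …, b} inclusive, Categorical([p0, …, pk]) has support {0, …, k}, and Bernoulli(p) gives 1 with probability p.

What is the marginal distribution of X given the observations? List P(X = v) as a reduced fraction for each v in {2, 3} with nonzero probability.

P(X=2) = 3/4, P(X=3) = 1/4

Enumerate traces; 288 have nonzero weight after conditioning:
  (Y=2, V=0, Z=0, W=0, U=2, X=2) weight 3/1408
  (Y=2, V=0, Z=0, W=0, U=3, X=2) weight 3/1408
  (Y=2, V=0, Z=0, W=1, U=2, X=2) weight 3/1408
  (Y=2, V=0, Z=0, W=1, U=3, X=2) weight 3/1408
  (Y=2, V=0, Z=0, W=2, U=2, X=2) weight 9/5632
  (Y=2, V=0, Z=0, W=2, U=3, X=2) weight 9/5632
  (Y=2, V=0, Z=1, W=0, U=2, X=3) weight 1/768
  (Y=2, V=0, Z=1, W=0, U=3, X=3) weight 1/768
  … 280 more
Group by X:
  weight(X=2) = 3/8
  weight(X=3) = 1/8
Total weight = 3/8 + 1/8 = 1/2
P(X=2 | obs) = 3/8 / 1/2 = 3/4
P(X=3 | obs) = 1/8 / 1/2 = 1/4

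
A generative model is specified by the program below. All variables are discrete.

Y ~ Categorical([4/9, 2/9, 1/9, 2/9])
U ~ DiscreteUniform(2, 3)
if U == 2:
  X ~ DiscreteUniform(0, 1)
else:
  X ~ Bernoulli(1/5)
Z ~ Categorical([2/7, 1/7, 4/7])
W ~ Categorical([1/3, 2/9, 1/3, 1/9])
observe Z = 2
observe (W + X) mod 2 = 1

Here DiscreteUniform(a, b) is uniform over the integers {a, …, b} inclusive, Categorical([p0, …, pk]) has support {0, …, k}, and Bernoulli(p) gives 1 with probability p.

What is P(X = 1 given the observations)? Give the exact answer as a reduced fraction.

P(X = 1 | obs) = 14/27

Enumerate traces; 32 have nonzero weight after conditioning:
  (Y=0, U=2, X=0, Z=2, W=1) weight 8/567
  (Y=0, U=2, X=0, Z=2, W=3) weight 4/567
  (Y=0, U=2, X=1, Z=2, W=0) weight 4/189
  (Y=0, U=2, X=1, Z=2, W=2) weight 4/189
  (Y=0, U=3, X=0, Z=2, W=1) weight 64/2835
  (Y=0, U=3, X=0, Z=2, W=3) weight 32/2835
  (Y=0, U=3, X=1, Z=2, W=0) weight 8/945
  (Y=0, U=3, X=1, Z=2, W=2) weight 8/945
  … 24 more
Group by X:
  weight(X=0) = 13/105
  weight(X=1) = 2/15
Total weight = 13/105 + 2/15 = 9/35
P(X=0 | obs) = 13/105 / 9/35 = 13/27
P(X=1 | obs) = 2/15 / 9/35 = 14/27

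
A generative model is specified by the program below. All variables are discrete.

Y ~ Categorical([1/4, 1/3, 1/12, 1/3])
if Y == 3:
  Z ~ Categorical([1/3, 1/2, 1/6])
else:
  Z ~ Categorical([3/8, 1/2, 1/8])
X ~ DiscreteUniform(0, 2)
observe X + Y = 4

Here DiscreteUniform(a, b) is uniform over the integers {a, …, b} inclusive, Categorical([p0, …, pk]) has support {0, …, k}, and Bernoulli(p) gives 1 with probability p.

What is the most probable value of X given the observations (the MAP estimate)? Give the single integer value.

Enumerate traces; 6 have nonzero weight after conditioning:
  (Y=2, Z=0, X=2) weight 1/96
  (Y=2, Z=1, X=2) weight 1/72
  (Y=2, Z=2, X=2) weight 1/288
  (Y=3, Z=0, X=1) weight 1/27
  (Y=3, Z=1, X=1) weight 1/18
  (Y=3, Z=2, X=1) weight 1/54
Group by X:
  weight(X=1) = 1/9
  weight(X=2) = 1/36
Total weight = 1/9 + 1/36 = 5/36
P(X=1 | obs) = 1/9 / 5/36 = 4/5
P(X=2 | obs) = 1/36 / 5/36 = 1/5
argmax = 1

argmax_v P(X = v | obs) = 1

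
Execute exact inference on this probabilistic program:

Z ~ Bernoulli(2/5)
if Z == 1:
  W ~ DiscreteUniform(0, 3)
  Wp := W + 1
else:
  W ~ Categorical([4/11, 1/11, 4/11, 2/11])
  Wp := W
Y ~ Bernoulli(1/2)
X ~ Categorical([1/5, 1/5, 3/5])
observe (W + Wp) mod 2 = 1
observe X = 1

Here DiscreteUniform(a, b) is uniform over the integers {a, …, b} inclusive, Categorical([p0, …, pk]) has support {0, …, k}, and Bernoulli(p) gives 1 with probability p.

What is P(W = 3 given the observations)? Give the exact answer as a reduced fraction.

Enumerate traces; 8 have nonzero weight after conditioning:
  (Z=1, W=0, Y=0, X=1) weight 1/100
  (Z=1, W=0, Y=1, X=1) weight 1/100
  (Z=1, W=1, Y=0, X=1) weight 1/100
  (Z=1, W=1, Y=1, X=1) weight 1/100
  (Z=1, W=2, Y=0, X=1) weight 1/100
  (Z=1, W=2, Y=1, X=1) weight 1/100
  (Z=1, W=3, Y=0, X=1) weight 1/100
  (Z=1, W=3, Y=1, X=1) weight 1/100
Group by W:
  weight(W=0) = 1/50
  weight(W=1) = 1/50
  weight(W=2) = 1/50
  weight(W=3) = 1/50
Total weight = 1/50 + 1/50 + 1/50 + 1/50 = 2/25
P(W=0 | obs) = 1/50 / 2/25 = 1/4
P(W=1 | obs) = 1/50 / 2/25 = 1/4
P(W=2 | obs) = 1/50 / 2/25 = 1/4
P(W=3 | obs) = 1/50 / 2/25 = 1/4

P(W = 3 | obs) = 1/4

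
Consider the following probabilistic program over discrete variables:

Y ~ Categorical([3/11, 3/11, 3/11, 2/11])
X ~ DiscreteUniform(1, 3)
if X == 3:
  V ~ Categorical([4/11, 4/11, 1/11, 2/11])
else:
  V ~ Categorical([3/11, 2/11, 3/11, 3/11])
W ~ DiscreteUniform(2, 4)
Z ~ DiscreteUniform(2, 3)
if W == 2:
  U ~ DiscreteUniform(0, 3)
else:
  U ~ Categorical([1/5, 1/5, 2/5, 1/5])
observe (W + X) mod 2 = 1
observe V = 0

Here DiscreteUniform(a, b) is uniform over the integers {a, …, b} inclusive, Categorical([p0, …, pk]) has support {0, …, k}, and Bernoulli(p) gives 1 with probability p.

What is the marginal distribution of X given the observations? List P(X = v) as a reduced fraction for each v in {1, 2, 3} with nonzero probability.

Enumerate traces; 160 have nonzero weight after conditioning:
  (Y=0, X=1, V=0, W=2, Z=2, U=0) weight 1/968
  (Y=0, X=1, V=0, W=2, Z=2, U=1) weight 1/968
  (Y=0, X=1, V=0, W=2, Z=2, U=2) weight 1/968
  (Y=0, X=1, V=0, W=2, Z=2, U=3) weight 1/968
  (Y=0, X=1, V=0, W=2, Z=3, U=0) weight 1/968
  (Y=0, X=1, V=0, W=2, Z=3, U=1) weight 1/968
  (Y=0, X=1, V=0, W=2, Z=3, U=2) weight 1/968
  (Y=0, X=1, V=0, W=2, Z=3, U=3) weight 1/968
  (Y=0, X=2, V=0, W=3, Z=2, U=0) weight 1/1210
  (Y=0, X=3, V=0, W=2, Z=2, U=0) weight 1/726
  … 150 more
Group by X:
  weight(X=1) = 2/33
  weight(X=2) = 1/33
  weight(X=3) = 8/99
Total weight = 2/33 + 1/33 + 8/99 = 17/99
P(X=1 | obs) = 2/33 / 17/99 = 6/17
P(X=2 | obs) = 1/33 / 17/99 = 3/17
P(X=3 | obs) = 8/99 / 17/99 = 8/17

P(X=1) = 6/17, P(X=2) = 3/17, P(X=3) = 8/17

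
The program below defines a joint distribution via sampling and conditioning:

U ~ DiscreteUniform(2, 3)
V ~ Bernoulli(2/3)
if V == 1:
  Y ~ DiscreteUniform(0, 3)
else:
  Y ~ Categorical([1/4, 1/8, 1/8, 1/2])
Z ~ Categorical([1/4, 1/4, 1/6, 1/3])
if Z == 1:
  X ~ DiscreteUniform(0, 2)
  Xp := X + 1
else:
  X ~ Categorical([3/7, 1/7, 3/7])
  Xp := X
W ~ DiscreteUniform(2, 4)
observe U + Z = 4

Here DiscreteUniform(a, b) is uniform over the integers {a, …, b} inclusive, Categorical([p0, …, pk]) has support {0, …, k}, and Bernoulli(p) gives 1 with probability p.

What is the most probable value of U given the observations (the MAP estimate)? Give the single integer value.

Enumerate traces; 144 have nonzero weight after conditioning:
  (U=2, V=0, Y=0, Z=2, X=0, W=2) weight 1/1008
  (U=2, V=0, Y=0, Z=2, X=0, W=3) weight 1/1008
  (U=2, V=0, Y=0, Z=2, X=0, W=4) weight 1/1008
  (U=2, V=0, Y=0, Z=2, X=1, W=2) weight 1/3024
  (U=2, V=0, Y=0, Z=2, X=1, W=3) weight 1/3024
  (U=2, V=0, Y=0, Z=2, X=1, W=4) weight 1/3024
  (U=2, V=0, Y=0, Z=2, X=2, W=2) weight 1/1008
  (U=2, V=0, Y=0, Z=2, X=2, W=3) weight 1/1008
  (U=3, V=0, Y=0, Z=1, X=0, W=2) weight 1/864
  … 135 more
Group by U:
  weight(U=2) = 1/12
  weight(U=3) = 1/8
Total weight = 1/12 + 1/8 = 5/24
P(U=2 | obs) = 1/12 / 5/24 = 2/5
P(U=3 | obs) = 1/8 / 5/24 = 3/5
argmax = 3

argmax_v P(U = v | obs) = 3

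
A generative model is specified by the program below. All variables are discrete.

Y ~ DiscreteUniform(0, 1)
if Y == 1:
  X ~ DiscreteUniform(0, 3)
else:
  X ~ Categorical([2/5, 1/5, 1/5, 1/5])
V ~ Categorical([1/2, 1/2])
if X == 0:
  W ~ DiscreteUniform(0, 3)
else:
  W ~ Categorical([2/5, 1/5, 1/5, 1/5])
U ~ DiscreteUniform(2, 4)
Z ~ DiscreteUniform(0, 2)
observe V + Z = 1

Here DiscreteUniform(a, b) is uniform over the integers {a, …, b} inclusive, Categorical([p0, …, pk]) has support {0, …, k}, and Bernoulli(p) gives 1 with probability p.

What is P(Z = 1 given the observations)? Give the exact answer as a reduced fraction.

P(Z = 1 | obs) = 1/2

Enumerate traces; 192 have nonzero weight after conditioning:
  (Y=0, X=0, V=0, W=0, U=2, Z=1) weight 1/360
  (Y=0, X=0, V=0, W=0, U=3, Z=1) weight 1/360
  (Y=0, X=0, V=0, W=0, U=4, Z=1) weight 1/360
  (Y=0, X=0, V=0, W=1, U=2, Z=1) weight 1/360
  (Y=0, X=0, V=0, W=1, U=3, Z=1) weight 1/360
  (Y=0, X=0, V=0, W=1, U=4, Z=1) weight 1/360
  (Y=0, X=0, V=0, W=2, U=2, Z=1) weight 1/360
  (Y=0, X=0, V=0, W=2, U=3, Z=1) weight 1/360
  (Y=0, X=0, V=1, W=0, U=2, Z=0) weight 1/360
  … 183 more
Group by Z:
  weight(Z=0) = 1/6
  weight(Z=1) = 1/6
Total weight = 1/6 + 1/6 = 1/3
P(Z=0 | obs) = 1/6 / 1/3 = 1/2
P(Z=1 | obs) = 1/6 / 1/3 = 1/2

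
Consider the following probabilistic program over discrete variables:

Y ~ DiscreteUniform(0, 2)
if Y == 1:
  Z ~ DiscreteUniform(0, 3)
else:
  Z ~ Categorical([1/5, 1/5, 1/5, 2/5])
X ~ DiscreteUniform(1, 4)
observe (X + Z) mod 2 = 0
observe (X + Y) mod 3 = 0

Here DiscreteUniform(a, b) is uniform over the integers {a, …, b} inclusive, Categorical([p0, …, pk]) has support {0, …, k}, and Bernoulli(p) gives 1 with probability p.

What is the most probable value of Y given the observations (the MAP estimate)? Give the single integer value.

Enumerate traces; 8 have nonzero weight after conditioning:
  (Y=0, Z=1, X=3) weight 1/60
  (Y=0, Z=3, X=3) weight 1/30
  (Y=1, Z=0, X=2) weight 1/48
  (Y=1, Z=2, X=2) weight 1/48
  (Y=2, Z=0, X=4) weight 1/60
  (Y=2, Z=1, X=1) weight 1/60
  (Y=2, Z=2, X=4) weight 1/60
  (Y=2, Z=3, X=1) weight 1/30
Group by Y:
  weight(Y=0) = 1/20
  weight(Y=1) = 1/24
  weight(Y=2) = 1/12
Total weight = 1/20 + 1/24 + 1/12 = 7/40
P(Y=0 | obs) = 1/20 / 7/40 = 2/7
P(Y=1 | obs) = 1/24 / 7/40 = 5/21
P(Y=2 | obs) = 1/12 / 7/40 = 10/21
argmax = 2

argmax_v P(Y = v | obs) = 2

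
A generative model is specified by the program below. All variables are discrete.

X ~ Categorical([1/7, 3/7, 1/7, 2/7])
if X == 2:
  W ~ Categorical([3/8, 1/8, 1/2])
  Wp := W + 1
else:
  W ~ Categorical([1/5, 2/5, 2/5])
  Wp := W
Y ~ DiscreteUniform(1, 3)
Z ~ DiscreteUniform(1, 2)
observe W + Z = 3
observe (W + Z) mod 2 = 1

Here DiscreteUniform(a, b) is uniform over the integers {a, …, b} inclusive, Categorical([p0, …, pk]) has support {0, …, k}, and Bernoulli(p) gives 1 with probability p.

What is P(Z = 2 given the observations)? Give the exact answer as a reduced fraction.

Enumerate traces; 24 have nonzero weight after conditioning:
  (X=0, W=1, Y=1, Z=2) weight 1/105
  (X=0, W=1, Y=2, Z=2) weight 1/105
  (X=0, W=1, Y=3, Z=2) weight 1/105
  (X=0, W=2, Y=1, Z=1) weight 1/105
  (X=0, W=2, Y=2, Z=1) weight 1/105
  (X=0, W=2, Y=3, Z=1) weight 1/105
  (X=1, W=1, Y=1, Z=2) weight 1/35
  (X=1, W=1, Y=2, Z=2) weight 1/35
  … 16 more
Group by Z:
  weight(Z=1) = 29/140
  weight(Z=2) = 101/560
Total weight = 29/140 + 101/560 = 31/80
P(Z=1 | obs) = 29/140 / 31/80 = 116/217
P(Z=2 | obs) = 101/560 / 31/80 = 101/217

P(Z = 2 | obs) = 101/217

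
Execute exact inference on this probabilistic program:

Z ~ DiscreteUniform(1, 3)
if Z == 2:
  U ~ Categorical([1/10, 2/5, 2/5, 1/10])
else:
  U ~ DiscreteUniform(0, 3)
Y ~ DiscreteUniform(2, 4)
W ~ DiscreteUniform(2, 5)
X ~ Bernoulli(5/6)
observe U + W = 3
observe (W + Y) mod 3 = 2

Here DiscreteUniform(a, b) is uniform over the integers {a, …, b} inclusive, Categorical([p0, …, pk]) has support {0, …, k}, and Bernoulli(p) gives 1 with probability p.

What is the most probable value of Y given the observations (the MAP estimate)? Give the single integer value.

argmax_v P(Y = v | obs) = 3

Enumerate traces; 12 have nonzero weight after conditioning:
  (Z=1, U=0, Y=2, W=3, X=0) weight 1/864
  (Z=1, U=0, Y=2, W=3, X=1) weight 5/864
  (Z=1, U=1, Y=3, W=2, X=0) weight 1/864
  (Z=1, U=1, Y=3, W=2, X=1) weight 5/864
  (Z=2, U=0, Y=2, W=3, X=0) weight 1/2160
  (Z=2, U=0, Y=2, W=3, X=1) weight 1/432
  (Z=2, U=1, Y=3, W=2, X=0) weight 1/540
  (Z=2, U=1, Y=3, W=2, X=1) weight 1/108
  … 4 more
Group by Y:
  weight(Y=2) = 1/60
  weight(Y=3) = 1/40
Total weight = 1/60 + 1/40 = 1/24
P(Y=2 | obs) = 1/60 / 1/24 = 2/5
P(Y=3 | obs) = 1/40 / 1/24 = 3/5
argmax = 3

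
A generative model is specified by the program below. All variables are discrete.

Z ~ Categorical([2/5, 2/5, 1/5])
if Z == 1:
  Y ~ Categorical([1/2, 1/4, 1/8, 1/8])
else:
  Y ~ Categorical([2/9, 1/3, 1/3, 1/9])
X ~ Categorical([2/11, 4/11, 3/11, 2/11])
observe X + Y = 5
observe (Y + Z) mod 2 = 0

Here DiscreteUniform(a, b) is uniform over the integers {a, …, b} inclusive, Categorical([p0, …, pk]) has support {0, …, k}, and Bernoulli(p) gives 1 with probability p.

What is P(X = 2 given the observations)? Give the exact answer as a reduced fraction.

Enumerate traces; 3 have nonzero weight after conditioning:
  (Z=0, Y=2, X=3) weight 4/165
  (Z=1, Y=3, X=2) weight 3/220
  (Z=2, Y=2, X=3) weight 2/165
Group by X:
  weight(X=2) = 3/220
  weight(X=3) = 2/55
Total weight = 3/220 + 2/55 = 1/20
P(X=2 | obs) = 3/220 / 1/20 = 3/11
P(X=3 | obs) = 2/55 / 1/20 = 8/11

P(X = 2 | obs) = 3/11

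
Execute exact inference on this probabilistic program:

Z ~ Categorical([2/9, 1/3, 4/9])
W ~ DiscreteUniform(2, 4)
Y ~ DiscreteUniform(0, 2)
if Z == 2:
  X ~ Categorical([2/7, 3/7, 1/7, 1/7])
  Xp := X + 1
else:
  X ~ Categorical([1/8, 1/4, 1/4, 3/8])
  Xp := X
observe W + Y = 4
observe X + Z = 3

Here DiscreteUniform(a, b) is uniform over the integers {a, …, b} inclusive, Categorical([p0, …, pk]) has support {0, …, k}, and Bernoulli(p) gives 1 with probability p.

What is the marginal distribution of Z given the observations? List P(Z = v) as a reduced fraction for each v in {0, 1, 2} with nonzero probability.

Enumerate traces; 9 have nonzero weight after conditioning:
  (Z=0, W=2, Y=2, X=3) weight 1/108
  (Z=0, W=3, Y=1, X=3) weight 1/108
  (Z=0, W=4, Y=0, X=3) weight 1/108
  (Z=1, W=2, Y=2, X=2) weight 1/108
  (Z=1, W=3, Y=1, X=2) weight 1/108
  (Z=1, W=4, Y=0, X=2) weight 1/108
  (Z=2, W=2, Y=2, X=1) weight 4/189
  (Z=2, W=3, Y=1, X=1) weight 4/189
  … 1 more
Group by Z:
  weight(Z=0) = 1/36
  weight(Z=1) = 1/36
  weight(Z=2) = 4/63
Total weight = 1/36 + 1/36 + 4/63 = 5/42
P(Z=0 | obs) = 1/36 / 5/42 = 7/30
P(Z=1 | obs) = 1/36 / 5/42 = 7/30
P(Z=2 | obs) = 4/63 / 5/42 = 8/15

P(Z=0) = 7/30, P(Z=1) = 7/30, P(Z=2) = 8/15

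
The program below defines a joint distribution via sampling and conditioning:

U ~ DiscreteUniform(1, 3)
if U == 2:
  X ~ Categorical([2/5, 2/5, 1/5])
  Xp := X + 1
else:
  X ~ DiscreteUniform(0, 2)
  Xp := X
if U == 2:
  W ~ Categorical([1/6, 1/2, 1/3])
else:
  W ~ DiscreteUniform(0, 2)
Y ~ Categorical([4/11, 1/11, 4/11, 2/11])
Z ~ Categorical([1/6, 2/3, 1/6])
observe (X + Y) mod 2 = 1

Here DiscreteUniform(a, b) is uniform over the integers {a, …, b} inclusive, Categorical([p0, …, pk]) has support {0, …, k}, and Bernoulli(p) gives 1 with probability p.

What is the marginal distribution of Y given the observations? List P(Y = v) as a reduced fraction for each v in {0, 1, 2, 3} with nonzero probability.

P(Y=0) = 64/215, P(Y=1) = 29/215, P(Y=2) = 64/215, P(Y=3) = 58/215

Enumerate traces; 162 have nonzero weight after conditioning:
  (U=1, X=0, W=0, Y=1, Z=0) weight 1/1782
  (U=1, X=0, W=0, Y=1, Z=1) weight 2/891
  (U=1, X=0, W=0, Y=1, Z=2) weight 1/1782
  (U=1, X=0, W=0, Y=3, Z=0) weight 1/891
  (U=1, X=0, W=0, Y=3, Z=1) weight 4/891
  (U=1, X=0, W=0, Y=3, Z=2) weight 1/891
  (U=1, X=0, W=1, Y=1, Z=0) weight 1/1782
  (U=1, X=0, W=1, Y=1, Z=1) weight 2/891
  (U=1, X=1, W=0, Y=0, Z=0) weight 2/891
  (U=1, X=1, W=0, Y=2, Z=0) weight 2/891
  … 152 more
Group by Y:
  weight(Y=0) = 64/495
  weight(Y=1) = 29/495
  weight(Y=2) = 64/495
  weight(Y=3) = 58/495
Total weight = 64/495 + 29/495 + 64/495 + 58/495 = 43/99
P(Y=0 | obs) = 64/495 / 43/99 = 64/215
P(Y=1 | obs) = 29/495 / 43/99 = 29/215
P(Y=2 | obs) = 64/495 / 43/99 = 64/215
P(Y=3 | obs) = 58/495 / 43/99 = 58/215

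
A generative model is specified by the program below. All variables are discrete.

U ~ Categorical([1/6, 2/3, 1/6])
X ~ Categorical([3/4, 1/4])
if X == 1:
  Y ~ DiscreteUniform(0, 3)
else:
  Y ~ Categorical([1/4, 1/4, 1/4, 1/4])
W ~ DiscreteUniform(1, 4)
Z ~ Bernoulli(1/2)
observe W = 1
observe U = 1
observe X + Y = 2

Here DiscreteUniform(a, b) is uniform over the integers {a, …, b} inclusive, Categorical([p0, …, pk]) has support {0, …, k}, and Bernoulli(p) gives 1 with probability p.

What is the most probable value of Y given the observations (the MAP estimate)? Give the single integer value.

argmax_v P(Y = v | obs) = 2

Enumerate traces; 4 have nonzero weight after conditioning:
  (U=1, X=0, Y=2, W=1, Z=0) weight 1/64
  (U=1, X=0, Y=2, W=1, Z=1) weight 1/64
  (U=1, X=1, Y=1, W=1, Z=0) weight 1/192
  (U=1, X=1, Y=1, W=1, Z=1) weight 1/192
Group by Y:
  weight(Y=1) = 1/96
  weight(Y=2) = 1/32
Total weight = 1/96 + 1/32 = 1/24
P(Y=1 | obs) = 1/96 / 1/24 = 1/4
P(Y=2 | obs) = 1/32 / 1/24 = 3/4
argmax = 2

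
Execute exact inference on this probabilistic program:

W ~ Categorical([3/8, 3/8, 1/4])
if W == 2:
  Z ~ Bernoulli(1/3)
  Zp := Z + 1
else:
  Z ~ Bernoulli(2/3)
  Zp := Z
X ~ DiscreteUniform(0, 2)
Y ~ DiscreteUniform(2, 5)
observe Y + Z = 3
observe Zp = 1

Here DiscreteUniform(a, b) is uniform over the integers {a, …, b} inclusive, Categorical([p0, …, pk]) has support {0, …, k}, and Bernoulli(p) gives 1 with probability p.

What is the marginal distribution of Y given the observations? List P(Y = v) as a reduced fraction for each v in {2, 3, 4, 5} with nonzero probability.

P(Y=2) = 3/4, P(Y=3) = 1/4

Enumerate traces; 9 have nonzero weight after conditioning:
  (W=0, Z=1, X=0, Y=2) weight 1/48
  (W=0, Z=1, X=1, Y=2) weight 1/48
  (W=0, Z=1, X=2, Y=2) weight 1/48
  (W=1, Z=1, X=0, Y=2) weight 1/48
  (W=1, Z=1, X=1, Y=2) weight 1/48
  (W=1, Z=1, X=2, Y=2) weight 1/48
  (W=2, Z=0, X=0, Y=3) weight 1/72
  (W=2, Z=0, X=1, Y=3) weight 1/72
  … 1 more
Group by Y:
  weight(Y=2) = 1/8
  weight(Y=3) = 1/24
Total weight = 1/8 + 1/24 = 1/6
P(Y=2 | obs) = 1/8 / 1/6 = 3/4
P(Y=3 | obs) = 1/24 / 1/6 = 1/4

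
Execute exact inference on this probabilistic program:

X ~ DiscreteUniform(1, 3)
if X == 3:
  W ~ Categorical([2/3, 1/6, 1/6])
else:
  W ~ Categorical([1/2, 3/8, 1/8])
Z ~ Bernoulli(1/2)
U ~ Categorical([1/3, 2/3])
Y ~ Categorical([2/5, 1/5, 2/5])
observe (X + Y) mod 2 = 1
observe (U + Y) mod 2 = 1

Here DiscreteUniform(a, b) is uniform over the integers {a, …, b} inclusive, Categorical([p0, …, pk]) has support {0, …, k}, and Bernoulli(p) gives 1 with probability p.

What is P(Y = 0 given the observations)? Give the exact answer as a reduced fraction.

Enumerate traces; 30 have nonzero weight after conditioning:
  (X=1, W=0, Z=0, U=1, Y=0) weight 1/45
  (X=1, W=0, Z=0, U=1, Y=2) weight 1/45
  (X=1, W=0, Z=1, U=1, Y=0) weight 1/45
  (X=1, W=0, Z=1, U=1, Y=2) weight 1/45
  (X=1, W=1, Z=0, U=1, Y=0) weight 1/60
  (X=1, W=1, Z=0, U=1, Y=2) weight 1/60
  (X=1, W=1, Z=1, U=1, Y=0) weight 1/60
  (X=1, W=1, Z=1, U=1, Y=2) weight 1/60
  (X=2, W=0, Z=0, U=0, Y=1) weight 1/180
  … 21 more
Group by Y:
  weight(Y=0) = 8/45
  weight(Y=1) = 1/45
  weight(Y=2) = 8/45
Total weight = 8/45 + 1/45 + 8/45 = 17/45
P(Y=0 | obs) = 8/45 / 17/45 = 8/17
P(Y=1 | obs) = 1/45 / 17/45 = 1/17
P(Y=2 | obs) = 8/45 / 17/45 = 8/17

P(Y = 0 | obs) = 8/17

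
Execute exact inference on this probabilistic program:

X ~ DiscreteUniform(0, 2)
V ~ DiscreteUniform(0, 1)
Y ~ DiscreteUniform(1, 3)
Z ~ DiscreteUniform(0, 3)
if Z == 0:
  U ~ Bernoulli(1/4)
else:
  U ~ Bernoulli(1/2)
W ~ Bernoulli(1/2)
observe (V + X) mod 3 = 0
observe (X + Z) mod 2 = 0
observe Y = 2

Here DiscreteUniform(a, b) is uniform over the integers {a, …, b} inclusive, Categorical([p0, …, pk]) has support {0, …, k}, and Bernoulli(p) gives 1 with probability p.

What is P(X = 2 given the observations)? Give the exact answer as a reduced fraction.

P(X = 2 | obs) = 1/2

Enumerate traces; 16 have nonzero weight after conditioning:
  (X=0, V=0, Y=2, Z=0, U=0, W=0) weight 1/192
  (X=0, V=0, Y=2, Z=0, U=0, W=1) weight 1/192
  (X=0, V=0, Y=2, Z=0, U=1, W=0) weight 1/576
  (X=0, V=0, Y=2, Z=0, U=1, W=1) weight 1/576
  (X=0, V=0, Y=2, Z=2, U=0, W=0) weight 1/288
  (X=0, V=0, Y=2, Z=2, U=0, W=1) weight 1/288
  (X=0, V=0, Y=2, Z=2, U=1, W=0) weight 1/288
  (X=0, V=0, Y=2, Z=2, U=1, W=1) weight 1/288
  (X=2, V=1, Y=2, Z=0, U=0, W=0) weight 1/192
  … 7 more
Group by X:
  weight(X=0) = 1/36
  weight(X=2) = 1/36
Total weight = 1/36 + 1/36 = 1/18
P(X=0 | obs) = 1/36 / 1/18 = 1/2
P(X=2 | obs) = 1/36 / 1/18 = 1/2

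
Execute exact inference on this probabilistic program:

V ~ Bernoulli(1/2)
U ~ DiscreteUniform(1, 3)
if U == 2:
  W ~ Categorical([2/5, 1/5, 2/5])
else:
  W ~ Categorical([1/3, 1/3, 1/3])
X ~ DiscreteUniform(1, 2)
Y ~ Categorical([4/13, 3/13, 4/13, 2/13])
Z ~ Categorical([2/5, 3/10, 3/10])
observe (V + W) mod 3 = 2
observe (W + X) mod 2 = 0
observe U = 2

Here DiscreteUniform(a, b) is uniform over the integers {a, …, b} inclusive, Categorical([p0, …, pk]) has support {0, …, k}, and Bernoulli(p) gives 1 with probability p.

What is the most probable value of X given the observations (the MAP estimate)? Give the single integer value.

argmax_v P(X = v | obs) = 2

Enumerate traces; 24 have nonzero weight after conditioning:
  (V=0, U=2, W=2, X=2, Y=0, Z=0) weight 4/975
  (V=0, U=2, W=2, X=2, Y=0, Z=1) weight 1/325
  (V=0, U=2, W=2, X=2, Y=0, Z=2) weight 1/325
  (V=0, U=2, W=2, X=2, Y=1, Z=0) weight 1/325
  (V=0, U=2, W=2, X=2, Y=1, Z=1) weight 3/1300
  (V=0, U=2, W=2, X=2, Y=1, Z=2) weight 3/1300
  (V=0, U=2, W=2, X=2, Y=2, Z=0) weight 4/975
  (V=0, U=2, W=2, X=2, Y=2, Z=1) weight 1/325
  (V=1, U=2, W=1, X=1, Y=0, Z=0) weight 2/975
  … 15 more
Group by X:
  weight(X=1) = 1/60
  weight(X=2) = 1/30
Total weight = 1/60 + 1/30 = 1/20
P(X=1 | obs) = 1/60 / 1/20 = 1/3
P(X=2 | obs) = 1/30 / 1/20 = 2/3
argmax = 2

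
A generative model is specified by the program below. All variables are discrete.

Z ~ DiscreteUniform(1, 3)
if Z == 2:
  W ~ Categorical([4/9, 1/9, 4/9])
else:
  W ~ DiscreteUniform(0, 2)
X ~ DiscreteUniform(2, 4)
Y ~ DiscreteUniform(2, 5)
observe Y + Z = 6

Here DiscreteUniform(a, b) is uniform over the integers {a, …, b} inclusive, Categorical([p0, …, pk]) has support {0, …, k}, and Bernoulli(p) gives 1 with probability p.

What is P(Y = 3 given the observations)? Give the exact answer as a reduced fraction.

P(Y = 3 | obs) = 1/3

Enumerate traces; 27 have nonzero weight after conditioning:
  (Z=1, W=0, X=2, Y=5) weight 1/108
  (Z=1, W=0, X=3, Y=5) weight 1/108
  (Z=1, W=0, X=4, Y=5) weight 1/108
  (Z=1, W=1, X=2, Y=5) weight 1/108
  (Z=1, W=1, X=3, Y=5) weight 1/108
  (Z=1, W=1, X=4, Y=5) weight 1/108
  (Z=1, W=2, X=2, Y=5) weight 1/108
  (Z=1, W=2, X=3, Y=5) weight 1/108
  (Z=2, W=0, X=2, Y=4) weight 1/81
  (Z=3, W=0, X=2, Y=3) weight 1/108
  … 17 more
Group by Y:
  weight(Y=3) = 1/12
  weight(Y=4) = 1/12
  weight(Y=5) = 1/12
Total weight = 1/12 + 1/12 + 1/12 = 1/4
P(Y=3 | obs) = 1/12 / 1/4 = 1/3
P(Y=4 | obs) = 1/12 / 1/4 = 1/3
P(Y=5 | obs) = 1/12 / 1/4 = 1/3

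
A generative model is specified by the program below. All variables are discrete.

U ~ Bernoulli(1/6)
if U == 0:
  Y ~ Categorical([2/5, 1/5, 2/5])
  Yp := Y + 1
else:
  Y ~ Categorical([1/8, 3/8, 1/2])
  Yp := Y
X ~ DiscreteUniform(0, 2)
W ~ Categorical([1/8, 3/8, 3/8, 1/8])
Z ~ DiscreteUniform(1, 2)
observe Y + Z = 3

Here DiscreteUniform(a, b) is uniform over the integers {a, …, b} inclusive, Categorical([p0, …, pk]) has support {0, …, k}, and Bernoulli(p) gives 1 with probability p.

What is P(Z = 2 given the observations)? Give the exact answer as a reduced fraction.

Enumerate traces; 48 have nonzero weight after conditioning:
  (U=0, Y=1, X=0, W=0, Z=2) weight 1/288
  (U=0, Y=1, X=0, W=1, Z=2) weight 1/96
  (U=0, Y=1, X=0, W=2, Z=2) weight 1/96
  (U=0, Y=1, X=0, W=3, Z=2) weight 1/288
  (U=0, Y=1, X=1, W=0, Z=2) weight 1/288
  (U=0, Y=1, X=1, W=1, Z=2) weight 1/96
  (U=0, Y=1, X=1, W=2, Z=2) weight 1/96
  (U=0, Y=1, X=1, W=3, Z=2) weight 1/288
  (U=0, Y=2, X=0, W=0, Z=1) weight 1/144
  … 39 more
Group by Z:
  weight(Z=1) = 5/24
  weight(Z=2) = 11/96
Total weight = 5/24 + 11/96 = 31/96
P(Z=1 | obs) = 5/24 / 31/96 = 20/31
P(Z=2 | obs) = 11/96 / 31/96 = 11/31

P(Z = 2 | obs) = 11/31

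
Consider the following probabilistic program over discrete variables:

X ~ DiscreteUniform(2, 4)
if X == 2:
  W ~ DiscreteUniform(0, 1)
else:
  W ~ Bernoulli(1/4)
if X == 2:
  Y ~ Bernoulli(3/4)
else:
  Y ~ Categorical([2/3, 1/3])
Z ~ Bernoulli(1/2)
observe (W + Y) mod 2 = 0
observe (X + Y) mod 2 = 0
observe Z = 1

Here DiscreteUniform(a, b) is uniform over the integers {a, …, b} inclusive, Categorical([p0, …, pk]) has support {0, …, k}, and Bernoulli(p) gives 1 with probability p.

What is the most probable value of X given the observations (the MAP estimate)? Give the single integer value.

argmax_v P(X = v | obs) = 4

Enumerate traces; 3 have nonzero weight after conditioning:
  (X=2, W=0, Y=0, Z=1) weight 1/48
  (X=3, W=1, Y=1, Z=1) weight 1/72
  (X=4, W=0, Y=0, Z=1) weight 1/12
Group by X:
  weight(X=2) = 1/48
  weight(X=3) = 1/72
  weight(X=4) = 1/12
Total weight = 1/48 + 1/72 + 1/12 = 17/144
P(X=2 | obs) = 1/48 / 17/144 = 3/17
P(X=3 | obs) = 1/72 / 17/144 = 2/17
P(X=4 | obs) = 1/12 / 17/144 = 12/17
argmax = 4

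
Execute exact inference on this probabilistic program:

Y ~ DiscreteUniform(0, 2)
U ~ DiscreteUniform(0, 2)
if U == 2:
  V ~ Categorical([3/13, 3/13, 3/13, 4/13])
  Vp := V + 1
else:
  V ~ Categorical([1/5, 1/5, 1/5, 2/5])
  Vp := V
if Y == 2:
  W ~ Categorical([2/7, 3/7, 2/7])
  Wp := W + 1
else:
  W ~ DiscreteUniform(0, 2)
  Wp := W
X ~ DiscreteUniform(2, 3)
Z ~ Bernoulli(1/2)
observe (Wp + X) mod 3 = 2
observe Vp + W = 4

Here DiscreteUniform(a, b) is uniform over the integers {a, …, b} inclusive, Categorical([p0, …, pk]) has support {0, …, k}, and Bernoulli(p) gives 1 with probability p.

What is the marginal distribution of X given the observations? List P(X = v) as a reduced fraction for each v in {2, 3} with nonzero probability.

Enumerate traces; 28 have nonzero weight after conditioning:
  (Y=0, U=0, V=2, W=2, X=3, Z=0) weight 1/540
  (Y=0, U=0, V=2, W=2, X=3, Z=1) weight 1/540
  (Y=0, U=1, V=2, W=2, X=3, Z=0) weight 1/540
  (Y=0, U=1, V=2, W=2, X=3, Z=1) weight 1/540
  (Y=0, U=2, V=1, W=2, X=3, Z=0) weight 1/468
  (Y=0, U=2, V=1, W=2, X=3, Z=1) weight 1/468
  (Y=0, U=2, V=3, W=0, X=2, Z=0) weight 1/351
  (Y=0, U=2, V=3, W=0, X=2, Z=1) weight 1/351
  … 20 more
Group by X:
  weight(X=2) = 263/12285
  weight(X=3) = 1177/24570
Total weight = 263/12285 + 1177/24570 = 131/1890
P(X=2 | obs) = 263/12285 / 131/1890 = 526/1703
P(X=3 | obs) = 1177/24570 / 131/1890 = 1177/1703

P(X=2) = 526/1703, P(X=3) = 1177/1703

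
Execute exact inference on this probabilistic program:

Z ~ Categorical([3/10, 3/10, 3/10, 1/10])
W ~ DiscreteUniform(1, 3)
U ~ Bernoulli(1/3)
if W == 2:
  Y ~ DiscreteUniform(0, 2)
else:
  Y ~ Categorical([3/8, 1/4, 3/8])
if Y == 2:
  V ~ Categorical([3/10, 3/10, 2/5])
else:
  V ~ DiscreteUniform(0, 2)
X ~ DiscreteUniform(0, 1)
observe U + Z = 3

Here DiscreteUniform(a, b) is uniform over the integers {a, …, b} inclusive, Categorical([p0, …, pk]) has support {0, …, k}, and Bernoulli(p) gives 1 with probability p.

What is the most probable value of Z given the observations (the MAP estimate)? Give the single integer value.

Enumerate traces; 108 have nonzero weight after conditioning:
  (Z=2, W=1, U=1, Y=0, V=0, X=0) weight 1/480
  (Z=2, W=1, U=1, Y=0, V=0, X=1) weight 1/480
  (Z=2, W=1, U=1, Y=0, V=1, X=0) weight 1/480
  (Z=2, W=1, U=1, Y=0, V=1, X=1) weight 1/480
  (Z=2, W=1, U=1, Y=0, V=2, X=0) weight 1/480
  (Z=2, W=1, U=1, Y=0, V=2, X=1) weight 1/480
  (Z=2, W=1, U=1, Y=1, V=0, X=0) weight 1/720
  (Z=2, W=1, U=1, Y=1, V=0, X=1) weight 1/720
  (Z=3, W=1, U=0, Y=0, V=0, X=0) weight 1/720
  … 99 more
Group by Z:
  weight(Z=2) = 1/10
  weight(Z=3) = 1/15
Total weight = 1/10 + 1/15 = 1/6
P(Z=2 | obs) = 1/10 / 1/6 = 3/5
P(Z=3 | obs) = 1/15 / 1/6 = 2/5
argmax = 2

argmax_v P(Z = v | obs) = 2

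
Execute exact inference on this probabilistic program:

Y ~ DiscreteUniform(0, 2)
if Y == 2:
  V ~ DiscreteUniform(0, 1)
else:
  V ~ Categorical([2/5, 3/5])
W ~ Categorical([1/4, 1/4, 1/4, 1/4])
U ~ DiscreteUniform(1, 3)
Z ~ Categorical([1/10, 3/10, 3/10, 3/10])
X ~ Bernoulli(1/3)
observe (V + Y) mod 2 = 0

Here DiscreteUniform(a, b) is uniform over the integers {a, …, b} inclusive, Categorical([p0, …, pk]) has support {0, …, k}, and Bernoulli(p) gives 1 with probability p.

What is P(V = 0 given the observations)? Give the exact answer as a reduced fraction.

P(V = 0 | obs) = 3/5

Enumerate traces; 288 have nonzero weight after conditioning:
  (Y=0, V=0, W=0, U=1, Z=0, X=0) weight 1/1350
  (Y=0, V=0, W=0, U=1, Z=0, X=1) weight 1/2700
  (Y=0, V=0, W=0, U=1, Z=1, X=0) weight 1/450
  (Y=0, V=0, W=0, U=1, Z=1, X=1) weight 1/900
  (Y=0, V=0, W=0, U=1, Z=2, X=0) weight 1/450
  (Y=0, V=0, W=0, U=1, Z=2, X=1) weight 1/900
  (Y=0, V=0, W=0, U=1, Z=3, X=0) weight 1/450
  (Y=0, V=0, W=0, U=1, Z=3, X=1) weight 1/900
  (Y=1, V=1, W=0, U=1, Z=0, X=0) weight 1/900
  … 279 more
Group by V:
  weight(V=0) = 3/10
  weight(V=1) = 1/5
Total weight = 3/10 + 1/5 = 1/2
P(V=0 | obs) = 3/10 / 1/2 = 3/5
P(V=1 | obs) = 1/5 / 1/2 = 2/5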